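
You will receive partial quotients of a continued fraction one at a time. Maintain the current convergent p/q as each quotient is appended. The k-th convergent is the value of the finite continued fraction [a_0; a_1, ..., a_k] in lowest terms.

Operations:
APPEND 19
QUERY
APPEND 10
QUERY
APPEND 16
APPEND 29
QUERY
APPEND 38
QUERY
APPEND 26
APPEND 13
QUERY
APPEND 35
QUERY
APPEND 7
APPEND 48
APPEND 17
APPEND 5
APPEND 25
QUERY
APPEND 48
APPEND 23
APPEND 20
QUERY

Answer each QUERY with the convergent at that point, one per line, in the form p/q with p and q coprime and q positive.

APPEND 19: p_0 = 19·1 + 0 = 19, q_0 = 19·0 + 1 = 1 → 19/1
APPEND 10: p_1 = 10·19 + 1 = 191, q_1 = 10·1 + 0 = 10 → 191/10
APPEND 16: p_2 = 16·191 + 19 = 3075, q_2 = 16·10 + 1 = 161 → 3075/161
APPEND 29: p_3 = 29·3075 + 191 = 89366, q_3 = 29·161 + 10 = 4679 → 89366/4679
APPEND 38: p_4 = 38·89366 + 3075 = 3398983, q_4 = 38·4679 + 161 = 177963 → 3398983/177963
APPEND 26: p_5 = 26·3398983 + 89366 = 88462924, q_5 = 26·177963 + 4679 = 4631717 → 88462924/4631717
APPEND 13: p_6 = 13·88462924 + 3398983 = 1153416995, q_6 = 13·4631717 + 177963 = 60390284 → 1153416995/60390284
APPEND 35: p_7 = 35·1153416995 + 88462924 = 40458057749, q_7 = 35·60390284 + 4631717 = 2118291657 → 40458057749/2118291657
APPEND 7: p_8 = 7·40458057749 + 1153416995 = 284359821238, q_8 = 7·2118291657 + 60390284 = 14888431883 → 284359821238/14888431883
APPEND 48: p_9 = 48·284359821238 + 40458057749 = 13689729477173, q_9 = 48·14888431883 + 2118291657 = 716763022041 → 13689729477173/716763022041
APPEND 17: p_10 = 17·13689729477173 + 284359821238 = 233009760933179, q_10 = 17·716763022041 + 14888431883 = 12199859806580 → 233009760933179/12199859806580
APPEND 5: p_11 = 5·233009760933179 + 13689729477173 = 1178738534143068, q_11 = 5·12199859806580 + 716763022041 = 61716062054941 → 1178738534143068/61716062054941
APPEND 25: p_12 = 25·1178738534143068 + 233009760933179 = 29701473114509879, q_12 = 25·61716062054941 + 12199859806580 = 1555101411180105 → 29701473114509879/1555101411180105
APPEND 48: p_13 = 48·29701473114509879 + 1178738534143068 = 1426849448030617260, q_13 = 48·1555101411180105 + 61716062054941 = 74706583798699981 → 1426849448030617260/74706583798699981
APPEND 23: p_14 = 23·1426849448030617260 + 29701473114509879 = 32847238777818706859, q_14 = 23·74706583798699981 + 1555101411180105 = 1719806528781279668 → 32847238777818706859/1719806528781279668
APPEND 20: p_15 = 20·32847238777818706859 + 1426849448030617260 = 658371625004404754440, q_15 = 20·1719806528781279668 + 74706583798699981 = 34470837159424293341 → 658371625004404754440/34470837159424293341

19/1
191/10
89366/4679
3398983/177963
1153416995/60390284
40458057749/2118291657
29701473114509879/1555101411180105
658371625004404754440/34470837159424293341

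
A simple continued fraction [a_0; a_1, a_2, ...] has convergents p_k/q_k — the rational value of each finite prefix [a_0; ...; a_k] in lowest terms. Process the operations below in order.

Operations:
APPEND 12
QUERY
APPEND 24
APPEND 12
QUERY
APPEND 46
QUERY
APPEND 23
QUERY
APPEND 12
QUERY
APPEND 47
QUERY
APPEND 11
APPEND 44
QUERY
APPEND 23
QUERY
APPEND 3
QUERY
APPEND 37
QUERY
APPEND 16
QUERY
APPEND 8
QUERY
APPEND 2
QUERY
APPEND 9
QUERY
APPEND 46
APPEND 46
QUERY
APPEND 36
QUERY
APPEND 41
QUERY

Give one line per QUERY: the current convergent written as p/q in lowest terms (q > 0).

APPEND 12: p_0 = 12·1 + 0 = 12, q_0 = 12·0 + 1 = 1 → 12/1
APPEND 24: p_1 = 24·12 + 1 = 289, q_1 = 24·1 + 0 = 24 → 289/24
APPEND 12: p_2 = 12·289 + 12 = 3480, q_2 = 12·24 + 1 = 289 → 3480/289
APPEND 46: p_3 = 46·3480 + 289 = 160369, q_3 = 46·289 + 24 = 13318 → 160369/13318
APPEND 23: p_4 = 23·160369 + 3480 = 3691967, q_4 = 23·13318 + 289 = 306603 → 3691967/306603
APPEND 12: p_5 = 12·3691967 + 160369 = 44463973, q_5 = 12·306603 + 13318 = 3692554 → 44463973/3692554
APPEND 47: p_6 = 47·44463973 + 3691967 = 2093498698, q_6 = 47·3692554 + 306603 = 173856641 → 2093498698/173856641
APPEND 11: p_7 = 11·2093498698 + 44463973 = 23072949651, q_7 = 11·173856641 + 3692554 = 1916115605 → 23072949651/1916115605
APPEND 44: p_8 = 44·23072949651 + 2093498698 = 1017303283342, q_8 = 44·1916115605 + 173856641 = 84482943261 → 1017303283342/84482943261
APPEND 23: p_9 = 23·1017303283342 + 23072949651 = 23421048466517, q_9 = 23·84482943261 + 1916115605 = 1945023810608 → 23421048466517/1945023810608
APPEND 3: p_10 = 3·23421048466517 + 1017303283342 = 71280448682893, q_10 = 3·1945023810608 + 84482943261 = 5919554375085 → 71280448682893/5919554375085
APPEND 37: p_11 = 37·71280448682893 + 23421048466517 = 2660797649733558, q_11 = 37·5919554375085 + 1945023810608 = 220968535688753 → 2660797649733558/220968535688753
APPEND 16: p_12 = 16·2660797649733558 + 71280448682893 = 42644042844419821, q_12 = 16·220968535688753 + 5919554375085 = 3541416125395133 → 42644042844419821/3541416125395133
APPEND 8: p_13 = 8·42644042844419821 + 2660797649733558 = 343813140405092126, q_13 = 8·3541416125395133 + 220968535688753 = 28552297538849817 → 343813140405092126/28552297538849817
APPEND 2: p_14 = 2·343813140405092126 + 42644042844419821 = 730270323654604073, q_14 = 2·28552297538849817 + 3541416125395133 = 60646011203094767 → 730270323654604073/60646011203094767
APPEND 9: p_15 = 9·730270323654604073 + 343813140405092126 = 6916246053296528783, q_15 = 9·60646011203094767 + 28552297538849817 = 574366398366702720 → 6916246053296528783/574366398366702720
APPEND 46: p_16 = 46·6916246053296528783 + 730270323654604073 = 318877588775294928091, q_16 = 46·574366398366702720 + 60646011203094767 = 26481500336071419887 → 318877588775294928091/26481500336071419887
APPEND 46: p_17 = 46·318877588775294928091 + 6916246053296528783 = 14675285329716863220969, q_17 = 46·26481500336071419887 + 574366398366702720 = 1218723381857652017522 → 14675285329716863220969/1218723381857652017522
APPEND 36: p_18 = 36·14675285329716863220969 + 318877588775294928091 = 528629149458582370882975, q_18 = 36·1218723381857652017522 + 26481500336071419887 = 43900523247211544050679 → 528629149458582370882975/43900523247211544050679
APPEND 41: p_19 = 41·528629149458582370882975 + 14675285329716863220969 = 21688470413131594069422944, q_19 = 41·43900523247211544050679 + 1218723381857652017522 = 1801140176517530958095361 → 21688470413131594069422944/1801140176517530958095361

12/1
3480/289
160369/13318
3691967/306603
44463973/3692554
2093498698/173856641
1017303283342/84482943261
23421048466517/1945023810608
71280448682893/5919554375085
2660797649733558/220968535688753
42644042844419821/3541416125395133
343813140405092126/28552297538849817
730270323654604073/60646011203094767
6916246053296528783/574366398366702720
14675285329716863220969/1218723381857652017522
528629149458582370882975/43900523247211544050679
21688470413131594069422944/1801140176517530958095361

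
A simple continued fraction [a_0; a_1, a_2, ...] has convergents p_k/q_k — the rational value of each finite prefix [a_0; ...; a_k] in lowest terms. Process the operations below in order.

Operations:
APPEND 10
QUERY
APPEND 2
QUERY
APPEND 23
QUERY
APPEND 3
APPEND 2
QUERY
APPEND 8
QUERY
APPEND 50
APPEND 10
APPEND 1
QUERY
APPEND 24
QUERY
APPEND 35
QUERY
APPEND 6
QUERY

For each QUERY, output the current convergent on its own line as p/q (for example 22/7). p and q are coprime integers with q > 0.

10/1
21/2
493/47
3493/333
29444/2807
16262067/1550320
405075982/38617317
14193921437/1353156415
85568604604/8157555807

APPEND 10: p_0 = 10·1 + 0 = 10, q_0 = 10·0 + 1 = 1 → 10/1
APPEND 2: p_1 = 2·10 + 1 = 21, q_1 = 2·1 + 0 = 2 → 21/2
APPEND 23: p_2 = 23·21 + 10 = 493, q_2 = 23·2 + 1 = 47 → 493/47
APPEND 3: p_3 = 3·493 + 21 = 1500, q_3 = 3·47 + 2 = 143 → 1500/143
APPEND 2: p_4 = 2·1500 + 493 = 3493, q_4 = 2·143 + 47 = 333 → 3493/333
APPEND 8: p_5 = 8·3493 + 1500 = 29444, q_5 = 8·333 + 143 = 2807 → 29444/2807
APPEND 50: p_6 = 50·29444 + 3493 = 1475693, q_6 = 50·2807 + 333 = 140683 → 1475693/140683
APPEND 10: p_7 = 10·1475693 + 29444 = 14786374, q_7 = 10·140683 + 2807 = 1409637 → 14786374/1409637
APPEND 1: p_8 = 1·14786374 + 1475693 = 16262067, q_8 = 1·1409637 + 140683 = 1550320 → 16262067/1550320
APPEND 24: p_9 = 24·16262067 + 14786374 = 405075982, q_9 = 24·1550320 + 1409637 = 38617317 → 405075982/38617317
APPEND 35: p_10 = 35·405075982 + 16262067 = 14193921437, q_10 = 35·38617317 + 1550320 = 1353156415 → 14193921437/1353156415
APPEND 6: p_11 = 6·14193921437 + 405075982 = 85568604604, q_11 = 6·1353156415 + 38617317 = 8157555807 → 85568604604/8157555807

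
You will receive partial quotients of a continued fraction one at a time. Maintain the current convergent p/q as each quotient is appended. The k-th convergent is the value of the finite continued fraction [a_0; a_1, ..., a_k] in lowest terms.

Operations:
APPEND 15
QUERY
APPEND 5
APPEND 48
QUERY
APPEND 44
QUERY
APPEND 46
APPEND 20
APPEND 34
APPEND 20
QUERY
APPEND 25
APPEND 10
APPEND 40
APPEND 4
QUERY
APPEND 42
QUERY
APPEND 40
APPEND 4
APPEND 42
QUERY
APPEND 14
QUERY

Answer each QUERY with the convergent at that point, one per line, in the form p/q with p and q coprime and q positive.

15/1
3663/241
161248/10609
101333218328/6667022929
4113275607783370/270625005727373
173779523121317843/11433487304136812
1182743459848919357616/77816316268706521261
16586403394209834312827/1091270301717880233878

APPEND 15: p_0 = 15·1 + 0 = 15, q_0 = 15·0 + 1 = 1 → 15/1
APPEND 5: p_1 = 5·15 + 1 = 76, q_1 = 5·1 + 0 = 5 → 76/5
APPEND 48: p_2 = 48·76 + 15 = 3663, q_2 = 48·5 + 1 = 241 → 3663/241
APPEND 44: p_3 = 44·3663 + 76 = 161248, q_3 = 44·241 + 5 = 10609 → 161248/10609
APPEND 46: p_4 = 46·161248 + 3663 = 7421071, q_4 = 46·10609 + 241 = 488255 → 7421071/488255
APPEND 20: p_5 = 20·7421071 + 161248 = 148582668, q_5 = 20·488255 + 10609 = 9775709 → 148582668/9775709
APPEND 34: p_6 = 34·148582668 + 7421071 = 5059231783, q_6 = 34·9775709 + 488255 = 332862361 → 5059231783/332862361
APPEND 20: p_7 = 20·5059231783 + 148582668 = 101333218328, q_7 = 20·332862361 + 9775709 = 6667022929 → 101333218328/6667022929
APPEND 25: p_8 = 25·101333218328 + 5059231783 = 2538389689983, q_8 = 25·6667022929 + 332862361 = 167008435586 → 2538389689983/167008435586
APPEND 10: p_9 = 10·2538389689983 + 101333218328 = 25485230118158, q_9 = 10·167008435586 + 6667022929 = 1676751378789 → 25485230118158/1676751378789
APPEND 40: p_10 = 40·25485230118158 + 2538389689983 = 1021947594416303, q_10 = 40·1676751378789 + 167008435586 = 67237063587146 → 1021947594416303/67237063587146
APPEND 4: p_11 = 4·1021947594416303 + 25485230118158 = 4113275607783370, q_11 = 4·67237063587146 + 1676751378789 = 270625005727373 → 4113275607783370/270625005727373
APPEND 42: p_12 = 42·4113275607783370 + 1021947594416303 = 173779523121317843, q_12 = 42·270625005727373 + 67237063587146 = 11433487304136812 → 173779523121317843/11433487304136812
APPEND 40: p_13 = 40·173779523121317843 + 4113275607783370 = 6955294200460497090, q_13 = 40·11433487304136812 + 270625005727373 = 457610117171199853 → 6955294200460497090/457610117171199853
APPEND 4: p_14 = 4·6955294200460497090 + 173779523121317843 = 27994956324963306203, q_14 = 4·457610117171199853 + 11433487304136812 = 1841873955988936224 → 27994956324963306203/1841873955988936224
APPEND 42: p_15 = 42·27994956324963306203 + 6955294200460497090 = 1182743459848919357616, q_15 = 42·1841873955988936224 + 457610117171199853 = 77816316268706521261 → 1182743459848919357616/77816316268706521261
APPEND 14: p_16 = 14·1182743459848919357616 + 27994956324963306203 = 16586403394209834312827, q_16 = 14·77816316268706521261 + 1841873955988936224 = 1091270301717880233878 → 16586403394209834312827/1091270301717880233878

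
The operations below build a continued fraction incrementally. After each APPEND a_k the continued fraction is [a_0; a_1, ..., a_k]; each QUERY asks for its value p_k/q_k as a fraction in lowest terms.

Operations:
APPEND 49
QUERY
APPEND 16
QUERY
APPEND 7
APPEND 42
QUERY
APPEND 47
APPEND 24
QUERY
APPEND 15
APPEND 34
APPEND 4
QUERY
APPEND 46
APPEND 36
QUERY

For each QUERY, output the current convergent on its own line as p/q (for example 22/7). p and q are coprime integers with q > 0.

49/1
785/16
233633/4762
263904713/5379010
544884926482/11106059589
907742561506102/18501967093581

APPEND 49: p_0 = 49·1 + 0 = 49, q_0 = 49·0 + 1 = 1 → 49/1
APPEND 16: p_1 = 16·49 + 1 = 785, q_1 = 16·1 + 0 = 16 → 785/16
APPEND 7: p_2 = 7·785 + 49 = 5544, q_2 = 7·16 + 1 = 113 → 5544/113
APPEND 42: p_3 = 42·5544 + 785 = 233633, q_3 = 42·113 + 16 = 4762 → 233633/4762
APPEND 47: p_4 = 47·233633 + 5544 = 10986295, q_4 = 47·4762 + 113 = 223927 → 10986295/223927
APPEND 24: p_5 = 24·10986295 + 233633 = 263904713, q_5 = 24·223927 + 4762 = 5379010 → 263904713/5379010
APPEND 15: p_6 = 15·263904713 + 10986295 = 3969556990, q_6 = 15·5379010 + 223927 = 80909077 → 3969556990/80909077
APPEND 34: p_7 = 34·3969556990 + 263904713 = 135228842373, q_7 = 34·80909077 + 5379010 = 2756287628 → 135228842373/2756287628
APPEND 4: p_8 = 4·135228842373 + 3969556990 = 544884926482, q_8 = 4·2756287628 + 80909077 = 11106059589 → 544884926482/11106059589
APPEND 46: p_9 = 46·544884926482 + 135228842373 = 25199935460545, q_9 = 46·11106059589 + 2756287628 = 513635028722 → 25199935460545/513635028722
APPEND 36: p_10 = 36·25199935460545 + 544884926482 = 907742561506102, q_10 = 36·513635028722 + 11106059589 = 18501967093581 → 907742561506102/18501967093581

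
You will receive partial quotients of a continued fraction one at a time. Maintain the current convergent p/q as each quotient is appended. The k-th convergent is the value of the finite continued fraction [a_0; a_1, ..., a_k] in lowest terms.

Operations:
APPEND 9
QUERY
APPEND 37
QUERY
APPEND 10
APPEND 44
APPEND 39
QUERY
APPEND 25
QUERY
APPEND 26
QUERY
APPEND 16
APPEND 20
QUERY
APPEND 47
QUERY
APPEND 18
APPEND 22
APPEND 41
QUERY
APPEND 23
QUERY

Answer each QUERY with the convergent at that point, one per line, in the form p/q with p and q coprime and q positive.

APPEND 9: p_0 = 9·1 + 0 = 9, q_0 = 9·0 + 1 = 1 → 9/1
APPEND 37: p_1 = 37·9 + 1 = 334, q_1 = 37·1 + 0 = 37 → 334/37
APPEND 10: p_2 = 10·334 + 9 = 3349, q_2 = 10·37 + 1 = 371 → 3349/371
APPEND 44: p_3 = 44·3349 + 334 = 147690, q_3 = 44·371 + 37 = 16361 → 147690/16361
APPEND 39: p_4 = 39·147690 + 3349 = 5763259, q_4 = 39·16361 + 371 = 638450 → 5763259/638450
APPEND 25: p_5 = 25·5763259 + 147690 = 144229165, q_5 = 25·638450 + 16361 = 15977611 → 144229165/15977611
APPEND 26: p_6 = 26·144229165 + 5763259 = 3755721549, q_6 = 26·15977611 + 638450 = 416056336 → 3755721549/416056336
APPEND 16: p_7 = 16·3755721549 + 144229165 = 60235773949, q_7 = 16·416056336 + 15977611 = 6672878987 → 60235773949/6672878987
APPEND 20: p_8 = 20·60235773949 + 3755721549 = 1208471200529, q_8 = 20·6672878987 + 416056336 = 133873636076 → 1208471200529/133873636076
APPEND 47: p_9 = 47·1208471200529 + 60235773949 = 56858382198812, q_9 = 47·133873636076 + 6672878987 = 6298733774559 → 56858382198812/6298733774559
APPEND 18: p_10 = 18·56858382198812 + 1208471200529 = 1024659350779145, q_10 = 18·6298733774559 + 133873636076 = 113511081578138 → 1024659350779145/113511081578138
APPEND 22: p_11 = 22·1024659350779145 + 56858382198812 = 22599364099340002, q_11 = 22·113511081578138 + 6298733774559 = 2503542528493595 → 22599364099340002/2503542528493595
APPEND 41: p_12 = 41·22599364099340002 + 1024659350779145 = 927598587423719227, q_12 = 41·2503542528493595 + 113511081578138 = 102758754749815533 → 927598587423719227/102758754749815533
APPEND 23: p_13 = 23·927598587423719227 + 22599364099340002 = 21357366874844882223, q_13 = 23·102758754749815533 + 2503542528493595 = 2365954901774250854 → 21357366874844882223/2365954901774250854

9/1
334/37
5763259/638450
144229165/15977611
3755721549/416056336
1208471200529/133873636076
56858382198812/6298733774559
927598587423719227/102758754749815533
21357366874844882223/2365954901774250854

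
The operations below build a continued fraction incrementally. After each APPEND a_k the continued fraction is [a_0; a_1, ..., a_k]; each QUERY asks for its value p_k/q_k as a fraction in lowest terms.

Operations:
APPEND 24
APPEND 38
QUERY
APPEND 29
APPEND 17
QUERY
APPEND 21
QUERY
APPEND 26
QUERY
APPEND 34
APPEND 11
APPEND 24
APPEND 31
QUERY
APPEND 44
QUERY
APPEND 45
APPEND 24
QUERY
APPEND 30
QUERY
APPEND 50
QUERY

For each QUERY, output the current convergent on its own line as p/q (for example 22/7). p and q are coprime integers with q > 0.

APPEND 24: p_0 = 24·1 + 0 = 24, q_0 = 24·0 + 1 = 1 → 24/1
APPEND 38: p_1 = 38·24 + 1 = 913, q_1 = 38·1 + 0 = 38 → 913/38
APPEND 29: p_2 = 29·913 + 24 = 26501, q_2 = 29·38 + 1 = 1103 → 26501/1103
APPEND 17: p_3 = 17·26501 + 913 = 451430, q_3 = 17·1103 + 38 = 18789 → 451430/18789
APPEND 21: p_4 = 21·451430 + 26501 = 9506531, q_4 = 21·18789 + 1103 = 395672 → 9506531/395672
APPEND 26: p_5 = 26·9506531 + 451430 = 247621236, q_5 = 26·395672 + 18789 = 10306261 → 247621236/10306261
APPEND 34: p_6 = 34·247621236 + 9506531 = 8428628555, q_6 = 34·10306261 + 395672 = 350808546 → 8428628555/350808546
APPEND 11: p_7 = 11·8428628555 + 247621236 = 92962535341, q_7 = 11·350808546 + 10306261 = 3869200267 → 92962535341/3869200267
APPEND 24: p_8 = 24·92962535341 + 8428628555 = 2239529476739, q_8 = 24·3869200267 + 350808546 = 93211614954 → 2239529476739/93211614954
APPEND 31: p_9 = 31·2239529476739 + 92962535341 = 69518376314250, q_9 = 31·93211614954 + 3869200267 = 2893429263841 → 69518376314250/2893429263841
APPEND 44: p_10 = 44·69518376314250 + 2239529476739 = 3061048087303739, q_10 = 44·2893429263841 + 93211614954 = 127404099223958 → 3061048087303739/127404099223958
APPEND 45: p_11 = 45·3061048087303739 + 69518376314250 = 137816682304982505, q_11 = 45·127404099223958 + 2893429263841 = 5736077894341951 → 137816682304982505/5736077894341951
APPEND 24: p_12 = 24·137816682304982505 + 3061048087303739 = 3310661423406883859, q_12 = 24·5736077894341951 + 127404099223958 = 137793273563430782 → 3310661423406883859/137793273563430782
APPEND 30: p_13 = 30·3310661423406883859 + 137816682304982505 = 99457659384511498275, q_13 = 30·137793273563430782 + 5736077894341951 = 4139534284797265411 → 99457659384511498275/4139534284797265411
APPEND 50: p_14 = 50·99457659384511498275 + 3310661423406883859 = 4976193630648981797609, q_14 = 50·4139534284797265411 + 137793273563430782 = 207114507513426701332 → 4976193630648981797609/207114507513426701332

913/38
451430/18789
9506531/395672
247621236/10306261
69518376314250/2893429263841
3061048087303739/127404099223958
3310661423406883859/137793273563430782
99457659384511498275/4139534284797265411
4976193630648981797609/207114507513426701332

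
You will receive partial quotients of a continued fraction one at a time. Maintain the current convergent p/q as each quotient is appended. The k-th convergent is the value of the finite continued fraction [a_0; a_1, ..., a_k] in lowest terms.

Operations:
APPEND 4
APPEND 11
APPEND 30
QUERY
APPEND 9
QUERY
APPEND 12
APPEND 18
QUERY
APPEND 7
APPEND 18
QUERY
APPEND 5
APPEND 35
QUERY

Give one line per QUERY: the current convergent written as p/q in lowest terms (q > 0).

1354/331
12231/2990
2678499/654788
342835641/83809874
61000489481/14912228269

APPEND 4: p_0 = 4·1 + 0 = 4, q_0 = 4·0 + 1 = 1 → 4/1
APPEND 11: p_1 = 11·4 + 1 = 45, q_1 = 11·1 + 0 = 11 → 45/11
APPEND 30: p_2 = 30·45 + 4 = 1354, q_2 = 30·11 + 1 = 331 → 1354/331
APPEND 9: p_3 = 9·1354 + 45 = 12231, q_3 = 9·331 + 11 = 2990 → 12231/2990
APPEND 12: p_4 = 12·12231 + 1354 = 148126, q_4 = 12·2990 + 331 = 36211 → 148126/36211
APPEND 18: p_5 = 18·148126 + 12231 = 2678499, q_5 = 18·36211 + 2990 = 654788 → 2678499/654788
APPEND 7: p_6 = 7·2678499 + 148126 = 18897619, q_6 = 7·654788 + 36211 = 4619727 → 18897619/4619727
APPEND 18: p_7 = 18·18897619 + 2678499 = 342835641, q_7 = 18·4619727 + 654788 = 83809874 → 342835641/83809874
APPEND 5: p_8 = 5·342835641 + 18897619 = 1733075824, q_8 = 5·83809874 + 4619727 = 423669097 → 1733075824/423669097
APPEND 35: p_9 = 35·1733075824 + 342835641 = 61000489481, q_9 = 35·423669097 + 83809874 = 14912228269 → 61000489481/14912228269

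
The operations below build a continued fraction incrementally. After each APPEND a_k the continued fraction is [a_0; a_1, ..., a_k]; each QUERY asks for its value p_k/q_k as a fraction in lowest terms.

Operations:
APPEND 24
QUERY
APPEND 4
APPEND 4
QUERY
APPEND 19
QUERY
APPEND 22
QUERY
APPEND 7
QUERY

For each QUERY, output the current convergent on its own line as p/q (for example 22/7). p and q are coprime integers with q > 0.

24/1
412/17
7925/327
174762/7211
1231259/50804

APPEND 24: p_0 = 24·1 + 0 = 24, q_0 = 24·0 + 1 = 1 → 24/1
APPEND 4: p_1 = 4·24 + 1 = 97, q_1 = 4·1 + 0 = 4 → 97/4
APPEND 4: p_2 = 4·97 + 24 = 412, q_2 = 4·4 + 1 = 17 → 412/17
APPEND 19: p_3 = 19·412 + 97 = 7925, q_3 = 19·17 + 4 = 327 → 7925/327
APPEND 22: p_4 = 22·7925 + 412 = 174762, q_4 = 22·327 + 17 = 7211 → 174762/7211
APPEND 7: p_5 = 7·174762 + 7925 = 1231259, q_5 = 7·7211 + 327 = 50804 → 1231259/50804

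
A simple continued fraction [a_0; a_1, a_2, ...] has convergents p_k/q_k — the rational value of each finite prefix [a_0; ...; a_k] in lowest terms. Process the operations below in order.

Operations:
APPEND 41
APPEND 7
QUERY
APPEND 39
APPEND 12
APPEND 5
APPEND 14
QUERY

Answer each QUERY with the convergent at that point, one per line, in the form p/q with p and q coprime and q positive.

APPEND 41: p_0 = 41·1 + 0 = 41, q_0 = 41·0 + 1 = 1 → 41/1
APPEND 7: p_1 = 7·41 + 1 = 288, q_1 = 7·1 + 0 = 7 → 288/7
APPEND 39: p_2 = 39·288 + 41 = 11273, q_2 = 39·7 + 1 = 274 → 11273/274
APPEND 12: p_3 = 12·11273 + 288 = 135564, q_3 = 12·274 + 7 = 3295 → 135564/3295
APPEND 5: p_4 = 5·135564 + 11273 = 689093, q_4 = 5·3295 + 274 = 16749 → 689093/16749
APPEND 14: p_5 = 14·689093 + 135564 = 9782866, q_5 = 14·16749 + 3295 = 237781 → 9782866/237781

288/7
9782866/237781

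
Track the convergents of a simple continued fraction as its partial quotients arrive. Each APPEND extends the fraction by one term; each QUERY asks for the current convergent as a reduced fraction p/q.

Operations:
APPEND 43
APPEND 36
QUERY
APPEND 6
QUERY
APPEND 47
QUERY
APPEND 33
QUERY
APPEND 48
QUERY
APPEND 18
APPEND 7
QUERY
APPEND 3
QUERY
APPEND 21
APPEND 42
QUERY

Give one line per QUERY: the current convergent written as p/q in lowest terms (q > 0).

APPEND 43: p_0 = 43·1 + 0 = 43, q_0 = 43·0 + 1 = 1 → 43/1
APPEND 36: p_1 = 36·43 + 1 = 1549, q_1 = 36·1 + 0 = 36 → 1549/36
APPEND 6: p_2 = 6·1549 + 43 = 9337, q_2 = 6·36 + 1 = 217 → 9337/217
APPEND 47: p_3 = 47·9337 + 1549 = 440388, q_3 = 47·217 + 36 = 10235 → 440388/10235
APPEND 33: p_4 = 33·440388 + 9337 = 14542141, q_4 = 33·10235 + 217 = 337972 → 14542141/337972
APPEND 48: p_5 = 48·14542141 + 440388 = 698463156, q_5 = 48·337972 + 10235 = 16232891 → 698463156/16232891
APPEND 18: p_6 = 18·698463156 + 14542141 = 12586878949, q_6 = 18·16232891 + 337972 = 292530010 → 12586878949/292530010
APPEND 7: p_7 = 7·12586878949 + 698463156 = 88806615799, q_7 = 7·292530010 + 16232891 = 2063942961 → 88806615799/2063942961
APPEND 3: p_8 = 3·88806615799 + 12586878949 = 279006726346, q_8 = 3·2063942961 + 292530010 = 6484358893 → 279006726346/6484358893
APPEND 21: p_9 = 21·279006726346 + 88806615799 = 5947947869065, q_9 = 21·6484358893 + 2063942961 = 138235479714 → 5947947869065/138235479714
APPEND 42: p_10 = 42·5947947869065 + 279006726346 = 250092817227076, q_10 = 42·138235479714 + 6484358893 = 5812374506881 → 250092817227076/5812374506881

1549/36
9337/217
440388/10235
14542141/337972
698463156/16232891
88806615799/2063942961
279006726346/6484358893
250092817227076/5812374506881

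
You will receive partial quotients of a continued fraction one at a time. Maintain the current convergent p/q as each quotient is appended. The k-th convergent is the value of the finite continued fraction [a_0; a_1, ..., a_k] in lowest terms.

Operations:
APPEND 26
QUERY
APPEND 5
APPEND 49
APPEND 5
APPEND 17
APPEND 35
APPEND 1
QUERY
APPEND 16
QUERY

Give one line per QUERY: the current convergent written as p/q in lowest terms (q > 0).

APPEND 26: p_0 = 26·1 + 0 = 26, q_0 = 26·0 + 1 = 1 → 26/1
APPEND 5: p_1 = 5·26 + 1 = 131, q_1 = 5·1 + 0 = 5 → 131/5
APPEND 49: p_2 = 49·131 + 26 = 6445, q_2 = 49·5 + 1 = 246 → 6445/246
APPEND 5: p_3 = 5·6445 + 131 = 32356, q_3 = 5·246 + 5 = 1235 → 32356/1235
APPEND 17: p_4 = 17·32356 + 6445 = 556497, q_4 = 17·1235 + 246 = 21241 → 556497/21241
APPEND 35: p_5 = 35·556497 + 32356 = 19509751, q_5 = 35·21241 + 1235 = 744670 → 19509751/744670
APPEND 1: p_6 = 1·19509751 + 556497 = 20066248, q_6 = 1·744670 + 21241 = 765911 → 20066248/765911
APPEND 16: p_7 = 16·20066248 + 19509751 = 340569719, q_7 = 16·765911 + 744670 = 12999246 → 340569719/12999246

26/1
20066248/765911
340569719/12999246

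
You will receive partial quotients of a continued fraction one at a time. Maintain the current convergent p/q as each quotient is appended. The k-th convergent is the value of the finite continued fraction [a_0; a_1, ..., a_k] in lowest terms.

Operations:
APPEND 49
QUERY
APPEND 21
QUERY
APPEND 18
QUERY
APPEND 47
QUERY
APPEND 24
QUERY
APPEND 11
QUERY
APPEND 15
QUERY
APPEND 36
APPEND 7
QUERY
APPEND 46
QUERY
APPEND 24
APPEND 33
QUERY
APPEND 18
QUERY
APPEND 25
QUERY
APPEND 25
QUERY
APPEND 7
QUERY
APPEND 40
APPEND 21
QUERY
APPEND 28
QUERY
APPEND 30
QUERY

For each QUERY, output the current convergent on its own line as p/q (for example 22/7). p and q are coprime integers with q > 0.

49/1
1030/21
18589/379
874713/17834
21011701/428395
232003424/4730179
3501063061/71381080
887392978401/18092524493
40946347280066/834830575737
32499737361379571/662617699867710
585978872232532263/11947172623960961
14681971543174686146/299341933298891735
367635267451599685913/7495495505096254336
2588128843704372487537/52767810468972672087
2184336698171860855422790/44535134010013038566223
61265320337827730451025513/1249101960194629082992060
1840143946833003774386188180/37517593939848885528328023

APPEND 49: p_0 = 49·1 + 0 = 49, q_0 = 49·0 + 1 = 1 → 49/1
APPEND 21: p_1 = 21·49 + 1 = 1030, q_1 = 21·1 + 0 = 21 → 1030/21
APPEND 18: p_2 = 18·1030 + 49 = 18589, q_2 = 18·21 + 1 = 379 → 18589/379
APPEND 47: p_3 = 47·18589 + 1030 = 874713, q_3 = 47·379 + 21 = 17834 → 874713/17834
APPEND 24: p_4 = 24·874713 + 18589 = 21011701, q_4 = 24·17834 + 379 = 428395 → 21011701/428395
APPEND 11: p_5 = 11·21011701 + 874713 = 232003424, q_5 = 11·428395 + 17834 = 4730179 → 232003424/4730179
APPEND 15: p_6 = 15·232003424 + 21011701 = 3501063061, q_6 = 15·4730179 + 428395 = 71381080 → 3501063061/71381080
APPEND 36: p_7 = 36·3501063061 + 232003424 = 126270273620, q_7 = 36·71381080 + 4730179 = 2574449059 → 126270273620/2574449059
APPEND 7: p_8 = 7·126270273620 + 3501063061 = 887392978401, q_8 = 7·2574449059 + 71381080 = 18092524493 → 887392978401/18092524493
APPEND 46: p_9 = 46·887392978401 + 126270273620 = 40946347280066, q_9 = 46·18092524493 + 2574449059 = 834830575737 → 40946347280066/834830575737
APPEND 24: p_10 = 24·40946347280066 + 887392978401 = 983599727699985, q_10 = 24·834830575737 + 18092524493 = 20054026342181 → 983599727699985/20054026342181
APPEND 33: p_11 = 33·983599727699985 + 40946347280066 = 32499737361379571, q_11 = 33·20054026342181 + 834830575737 = 662617699867710 → 32499737361379571/662617699867710
APPEND 18: p_12 = 18·32499737361379571 + 983599727699985 = 585978872232532263, q_12 = 18·662617699867710 + 20054026342181 = 11947172623960961 → 585978872232532263/11947172623960961
APPEND 25: p_13 = 25·585978872232532263 + 32499737361379571 = 14681971543174686146, q_13 = 25·11947172623960961 + 662617699867710 = 299341933298891735 → 14681971543174686146/299341933298891735
APPEND 25: p_14 = 25·14681971543174686146 + 585978872232532263 = 367635267451599685913, q_14 = 25·299341933298891735 + 11947172623960961 = 7495495505096254336 → 367635267451599685913/7495495505096254336
APPEND 7: p_15 = 7·367635267451599685913 + 14681971543174686146 = 2588128843704372487537, q_15 = 7·7495495505096254336 + 299341933298891735 = 52767810468972672087 → 2588128843704372487537/52767810468972672087
APPEND 40: p_16 = 40·2588128843704372487537 + 367635267451599685913 = 103892789015626499187393, q_16 = 40·52767810468972672087 + 7495495505096254336 = 2118207914264003137816 → 103892789015626499187393/2118207914264003137816
APPEND 21: p_17 = 21·103892789015626499187393 + 2588128843704372487537 = 2184336698171860855422790, q_17 = 21·2118207914264003137816 + 52767810468972672087 = 44535134010013038566223 → 2184336698171860855422790/44535134010013038566223
APPEND 28: p_18 = 28·2184336698171860855422790 + 103892789015626499187393 = 61265320337827730451025513, q_18 = 28·44535134010013038566223 + 2118207914264003137816 = 1249101960194629082992060 → 61265320337827730451025513/1249101960194629082992060
APPEND 30: p_19 = 30·61265320337827730451025513 + 2184336698171860855422790 = 1840143946833003774386188180, q_19 = 30·1249101960194629082992060 + 44535134010013038566223 = 37517593939848885528328023 → 1840143946833003774386188180/37517593939848885528328023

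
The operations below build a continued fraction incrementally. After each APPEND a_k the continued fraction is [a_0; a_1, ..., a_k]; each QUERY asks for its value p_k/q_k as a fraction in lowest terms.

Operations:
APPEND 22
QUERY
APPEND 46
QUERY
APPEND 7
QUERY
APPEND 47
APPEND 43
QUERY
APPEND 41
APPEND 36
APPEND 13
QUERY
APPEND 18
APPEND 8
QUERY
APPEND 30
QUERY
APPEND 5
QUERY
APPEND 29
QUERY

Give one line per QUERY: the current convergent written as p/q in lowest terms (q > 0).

APPEND 22: p_0 = 22·1 + 0 = 22, q_0 = 22·0 + 1 = 1 → 22/1
APPEND 46: p_1 = 46·22 + 1 = 1013, q_1 = 46·1 + 0 = 46 → 1013/46
APPEND 7: p_2 = 7·1013 + 22 = 7113, q_2 = 7·46 + 1 = 323 → 7113/323
APPEND 47: p_3 = 47·7113 + 1013 = 335324, q_3 = 47·323 + 46 = 15227 → 335324/15227
APPEND 43: p_4 = 43·335324 + 7113 = 14426045, q_4 = 43·15227 + 323 = 655084 → 14426045/655084
APPEND 41: p_5 = 41·14426045 + 335324 = 591803169, q_5 = 41·655084 + 15227 = 26873671 → 591803169/26873671
APPEND 36: p_6 = 36·591803169 + 14426045 = 21319340129, q_6 = 36·26873671 + 655084 = 968107240 → 21319340129/968107240
APPEND 13: p_7 = 13·21319340129 + 591803169 = 277743224846, q_7 = 13·968107240 + 26873671 = 12612267791 → 277743224846/12612267791
APPEND 18: p_8 = 18·277743224846 + 21319340129 = 5020697387357, q_8 = 18·12612267791 + 968107240 = 227988927478 → 5020697387357/227988927478
APPEND 8: p_9 = 8·5020697387357 + 277743224846 = 40443322323702, q_9 = 8·227988927478 + 12612267791 = 1836523687615 → 40443322323702/1836523687615
APPEND 30: p_10 = 30·40443322323702 + 5020697387357 = 1218320367098417, q_10 = 30·1836523687615 + 227988927478 = 55323699555928 → 1218320367098417/55323699555928
APPEND 5: p_11 = 5·1218320367098417 + 40443322323702 = 6132045157815787, q_11 = 5·55323699555928 + 1836523687615 = 278455021467255 → 6132045157815787/278455021467255
APPEND 29: p_12 = 29·6132045157815787 + 1218320367098417 = 179047629943756240, q_12 = 29·278455021467255 + 55323699555928 = 8130519322106323 → 179047629943756240/8130519322106323

22/1
1013/46
7113/323
14426045/655084
277743224846/12612267791
40443322323702/1836523687615
1218320367098417/55323699555928
6132045157815787/278455021467255
179047629943756240/8130519322106323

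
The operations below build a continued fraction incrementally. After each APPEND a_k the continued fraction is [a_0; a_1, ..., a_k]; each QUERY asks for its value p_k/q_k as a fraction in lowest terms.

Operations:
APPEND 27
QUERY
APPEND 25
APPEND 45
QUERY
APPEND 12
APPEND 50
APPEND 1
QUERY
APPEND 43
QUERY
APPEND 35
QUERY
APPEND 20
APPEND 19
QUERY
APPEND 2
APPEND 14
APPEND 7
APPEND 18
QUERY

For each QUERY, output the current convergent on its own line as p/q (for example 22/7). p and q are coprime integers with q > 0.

APPEND 27: p_0 = 27·1 + 0 = 27, q_0 = 27·0 + 1 = 1 → 27/1
APPEND 25: p_1 = 25·27 + 1 = 676, q_1 = 25·1 + 0 = 25 → 676/25
APPEND 45: p_2 = 45·676 + 27 = 30447, q_2 = 45·25 + 1 = 1126 → 30447/1126
APPEND 12: p_3 = 12·30447 + 676 = 366040, q_3 = 12·1126 + 25 = 13537 → 366040/13537
APPEND 50: p_4 = 50·366040 + 30447 = 18332447, q_4 = 50·13537 + 1126 = 677976 → 18332447/677976
APPEND 1: p_5 = 1·18332447 + 366040 = 18698487, q_5 = 1·677976 + 13537 = 691513 → 18698487/691513
APPEND 43: p_6 = 43·18698487 + 18332447 = 822367388, q_6 = 43·691513 + 677976 = 30413035 → 822367388/30413035
APPEND 35: p_7 = 35·822367388 + 18698487 = 28801557067, q_7 = 35·30413035 + 691513 = 1065147738 → 28801557067/1065147738
APPEND 20: p_8 = 20·28801557067 + 822367388 = 576853508728, q_8 = 20·1065147738 + 30413035 = 21333367795 → 576853508728/21333367795
APPEND 19: p_9 = 19·576853508728 + 28801557067 = 10989018222899, q_9 = 19·21333367795 + 1065147738 = 406399135843 → 10989018222899/406399135843
APPEND 2: p_10 = 2·10989018222899 + 576853508728 = 22554889954526, q_10 = 2·406399135843 + 21333367795 = 834131639481 → 22554889954526/834131639481
APPEND 14: p_11 = 14·22554889954526 + 10989018222899 = 326757477586263, q_11 = 14·834131639481 + 406399135843 = 12084242088577 → 326757477586263/12084242088577
APPEND 7: p_12 = 7·326757477586263 + 22554889954526 = 2309857233058367, q_12 = 7·12084242088577 + 834131639481 = 85423826259520 → 2309857233058367/85423826259520
APPEND 18: p_13 = 18·2309857233058367 + 326757477586263 = 41904187672636869, q_13 = 18·85423826259520 + 12084242088577 = 1549713114759937 → 41904187672636869/1549713114759937

27/1
30447/1126
18698487/691513
822367388/30413035
28801557067/1065147738
10989018222899/406399135843
41904187672636869/1549713114759937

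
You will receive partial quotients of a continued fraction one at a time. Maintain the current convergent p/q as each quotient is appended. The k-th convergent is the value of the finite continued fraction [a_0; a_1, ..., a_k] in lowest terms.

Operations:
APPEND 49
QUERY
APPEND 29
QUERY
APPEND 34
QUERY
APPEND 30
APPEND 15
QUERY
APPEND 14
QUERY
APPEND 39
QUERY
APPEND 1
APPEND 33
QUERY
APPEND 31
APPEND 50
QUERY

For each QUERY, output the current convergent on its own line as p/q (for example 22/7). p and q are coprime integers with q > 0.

APPEND 49: p_0 = 49·1 + 0 = 49, q_0 = 49·0 + 1 = 1 → 49/1
APPEND 29: p_1 = 29·49 + 1 = 1422, q_1 = 29·1 + 0 = 29 → 1422/29
APPEND 34: p_2 = 34·1422 + 49 = 48397, q_2 = 34·29 + 1 = 987 → 48397/987
APPEND 30: p_3 = 30·48397 + 1422 = 1453332, q_3 = 30·987 + 29 = 29639 → 1453332/29639
APPEND 15: p_4 = 15·1453332 + 48397 = 21848377, q_4 = 15·29639 + 987 = 445572 → 21848377/445572
APPEND 14: p_5 = 14·21848377 + 1453332 = 307330610, q_5 = 14·445572 + 29639 = 6267647 → 307330610/6267647
APPEND 39: p_6 = 39·307330610 + 21848377 = 12007742167, q_6 = 39·6267647 + 445572 = 244883805 → 12007742167/244883805
APPEND 1: p_7 = 1·12007742167 + 307330610 = 12315072777, q_7 = 1·244883805 + 6267647 = 251151452 → 12315072777/251151452
APPEND 33: p_8 = 33·12315072777 + 12007742167 = 418405143808, q_8 = 33·251151452 + 244883805 = 8532881721 → 418405143808/8532881721
APPEND 31: p_9 = 31·418405143808 + 12315072777 = 12982874530825, q_9 = 31·8532881721 + 251151452 = 264770484803 → 12982874530825/264770484803
APPEND 50: p_10 = 50·12982874530825 + 418405143808 = 649562131685058, q_10 = 50·264770484803 + 8532881721 = 13247057121871 → 649562131685058/13247057121871

49/1
1422/29
48397/987
21848377/445572
307330610/6267647
12007742167/244883805
418405143808/8532881721
649562131685058/13247057121871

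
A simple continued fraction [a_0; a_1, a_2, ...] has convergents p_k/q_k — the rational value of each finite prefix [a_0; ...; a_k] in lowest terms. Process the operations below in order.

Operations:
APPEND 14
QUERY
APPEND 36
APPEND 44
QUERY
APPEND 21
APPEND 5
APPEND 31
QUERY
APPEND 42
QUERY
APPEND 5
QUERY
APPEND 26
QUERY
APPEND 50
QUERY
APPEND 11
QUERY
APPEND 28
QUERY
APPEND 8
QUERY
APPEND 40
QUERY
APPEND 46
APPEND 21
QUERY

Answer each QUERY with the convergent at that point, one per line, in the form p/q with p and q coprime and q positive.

APPEND 14: p_0 = 14·1 + 0 = 14, q_0 = 14·0 + 1 = 1 → 14/1
APPEND 36: p_1 = 36·14 + 1 = 505, q_1 = 36·1 + 0 = 36 → 505/36
APPEND 44: p_2 = 44·505 + 14 = 22234, q_2 = 44·36 + 1 = 1585 → 22234/1585
APPEND 21: p_3 = 21·22234 + 505 = 467419, q_3 = 21·1585 + 36 = 33321 → 467419/33321
APPEND 5: p_4 = 5·467419 + 22234 = 2359329, q_4 = 5·33321 + 1585 = 168190 → 2359329/168190
APPEND 31: p_5 = 31·2359329 + 467419 = 73606618, q_5 = 31·168190 + 33321 = 5247211 → 73606618/5247211
APPEND 42: p_6 = 42·73606618 + 2359329 = 3093837285, q_6 = 42·5247211 + 168190 = 220551052 → 3093837285/220551052
APPEND 5: p_7 = 5·3093837285 + 73606618 = 15542793043, q_7 = 5·220551052 + 5247211 = 1108002471 → 15542793043/1108002471
APPEND 26: p_8 = 26·15542793043 + 3093837285 = 407206456403, q_8 = 26·1108002471 + 220551052 = 29028615298 → 407206456403/29028615298
APPEND 50: p_9 = 50·407206456403 + 15542793043 = 20375865613193, q_9 = 50·29028615298 + 1108002471 = 1452538767371 → 20375865613193/1452538767371
APPEND 11: p_10 = 11·20375865613193 + 407206456403 = 224541728201526, q_10 = 11·1452538767371 + 29028615298 = 16006955056379 → 224541728201526/16006955056379
APPEND 28: p_11 = 28·224541728201526 + 20375865613193 = 6307544255255921, q_11 = 28·16006955056379 + 1452538767371 = 449647280345983 → 6307544255255921/449647280345983
APPEND 8: p_12 = 8·6307544255255921 + 224541728201526 = 50684895770248894, q_12 = 8·449647280345983 + 16006955056379 = 3613185197824243 → 50684895770248894/3613185197824243
APPEND 40: p_13 = 40·50684895770248894 + 6307544255255921 = 2033703375065211681, q_13 = 40·3613185197824243 + 449647280345983 = 144977055193315703 → 2033703375065211681/144977055193315703
APPEND 46: p_14 = 46·2033703375065211681 + 50684895770248894 = 93601040148769986220, q_14 = 46·144977055193315703 + 3613185197824243 = 6672557724090346581 → 93601040148769986220/6672557724090346581
APPEND 21: p_15 = 21·93601040148769986220 + 2033703375065211681 = 1967655546499234922301, q_15 = 21·6672557724090346581 + 144977055193315703 = 140268689261090593904 → 1967655546499234922301/140268689261090593904

14/1
22234/1585
73606618/5247211
3093837285/220551052
15542793043/1108002471
407206456403/29028615298
20375865613193/1452538767371
224541728201526/16006955056379
6307544255255921/449647280345983
50684895770248894/3613185197824243
2033703375065211681/144977055193315703
1967655546499234922301/140268689261090593904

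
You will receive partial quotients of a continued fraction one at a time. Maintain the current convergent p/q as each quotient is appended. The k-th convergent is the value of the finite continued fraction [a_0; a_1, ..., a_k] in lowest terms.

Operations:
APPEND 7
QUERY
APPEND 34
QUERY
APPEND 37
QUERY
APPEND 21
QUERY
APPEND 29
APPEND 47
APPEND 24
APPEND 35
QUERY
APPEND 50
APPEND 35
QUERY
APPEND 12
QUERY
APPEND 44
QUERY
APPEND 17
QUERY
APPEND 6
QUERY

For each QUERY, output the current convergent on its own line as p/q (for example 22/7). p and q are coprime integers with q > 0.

7/1
239/34
8850/1259
186089/26473
214006162071/30444492305
374938541707046/53338714350015
4509968915785837/641587665624686
198813570836283874/28283196001836199
3384340673132611695/481455919696840069
20504857609631954044/2917018714182876613

APPEND 7: p_0 = 7·1 + 0 = 7, q_0 = 7·0 + 1 = 1 → 7/1
APPEND 34: p_1 = 34·7 + 1 = 239, q_1 = 34·1 + 0 = 34 → 239/34
APPEND 37: p_2 = 37·239 + 7 = 8850, q_2 = 37·34 + 1 = 1259 → 8850/1259
APPEND 21: p_3 = 21·8850 + 239 = 186089, q_3 = 21·1259 + 34 = 26473 → 186089/26473
APPEND 29: p_4 = 29·186089 + 8850 = 5405431, q_4 = 29·26473 + 1259 = 768976 → 5405431/768976
APPEND 47: p_5 = 47·5405431 + 186089 = 254241346, q_5 = 47·768976 + 26473 = 36168345 → 254241346/36168345
APPEND 24: p_6 = 24·254241346 + 5405431 = 6107197735, q_6 = 24·36168345 + 768976 = 868809256 → 6107197735/868809256
APPEND 35: p_7 = 35·6107197735 + 254241346 = 214006162071, q_7 = 35·868809256 + 36168345 = 30444492305 → 214006162071/30444492305
APPEND 50: p_8 = 50·214006162071 + 6107197735 = 10706415301285, q_8 = 50·30444492305 + 868809256 = 1523093424506 → 10706415301285/1523093424506
APPEND 35: p_9 = 35·10706415301285 + 214006162071 = 374938541707046, q_9 = 35·1523093424506 + 30444492305 = 53338714350015 → 374938541707046/53338714350015
APPEND 12: p_10 = 12·374938541707046 + 10706415301285 = 4509968915785837, q_10 = 12·53338714350015 + 1523093424506 = 641587665624686 → 4509968915785837/641587665624686
APPEND 44: p_11 = 44·4509968915785837 + 374938541707046 = 198813570836283874, q_11 = 44·641587665624686 + 53338714350015 = 28283196001836199 → 198813570836283874/28283196001836199
APPEND 17: p_12 = 17·198813570836283874 + 4509968915785837 = 3384340673132611695, q_12 = 17·28283196001836199 + 641587665624686 = 481455919696840069 → 3384340673132611695/481455919696840069
APPEND 6: p_13 = 6·3384340673132611695 + 198813570836283874 = 20504857609631954044, q_13 = 6·481455919696840069 + 28283196001836199 = 2917018714182876613 → 20504857609631954044/2917018714182876613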